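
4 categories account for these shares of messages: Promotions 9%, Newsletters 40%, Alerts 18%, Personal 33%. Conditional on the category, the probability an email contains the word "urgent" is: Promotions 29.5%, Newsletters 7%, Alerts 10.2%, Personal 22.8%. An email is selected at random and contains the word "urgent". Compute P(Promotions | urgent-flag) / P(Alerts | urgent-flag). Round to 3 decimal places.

Compute prior × likelihood for every hypothesis:
  Promotions: 0.09 × 0.295 = 0.02655
  Newsletters: 0.4 × 0.07 = 0.028
  Alerts: 0.18 × 0.102 = 0.01836
  Personal: 0.33 × 0.228 = 0.07524
Normalizing constant = 0.14815.
The ratio is 0.02655 / 0.01836 (the normalizer cancels) = 1.446.

1.446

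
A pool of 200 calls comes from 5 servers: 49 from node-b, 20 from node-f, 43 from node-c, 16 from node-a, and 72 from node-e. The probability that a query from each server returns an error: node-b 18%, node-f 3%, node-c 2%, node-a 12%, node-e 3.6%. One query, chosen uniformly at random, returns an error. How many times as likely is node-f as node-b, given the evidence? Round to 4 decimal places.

Unnormalized posteriors (prior × likelihood):
  node-b: 0.245 × 0.18 = 0.0441
  node-f: 0.1 × 0.03 = 0.003
  node-c: 0.215 × 0.02 = 0.0043
  node-a: 0.08 × 0.12 = 0.0096
  node-e: 0.36 × 0.036 = 0.01296
Normalizing constant = 0.07396.
The ratio is 0.003 / 0.0441 (the normalizer cancels) = 0.0680.

0.0680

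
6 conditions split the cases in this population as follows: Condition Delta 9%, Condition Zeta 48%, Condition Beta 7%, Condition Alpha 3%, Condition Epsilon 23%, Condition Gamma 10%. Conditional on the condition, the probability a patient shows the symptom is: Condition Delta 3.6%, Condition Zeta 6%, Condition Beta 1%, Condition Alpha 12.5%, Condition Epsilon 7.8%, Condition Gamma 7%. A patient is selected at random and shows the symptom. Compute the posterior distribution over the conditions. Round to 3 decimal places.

Condition Delta 0.053, Condition Zeta 0.469, Condition Beta 0.011, Condition Alpha 0.061, Condition Epsilon 0.292, Condition Gamma 0.114

Compute prior × likelihood for every hypothesis:
  Condition Delta: 0.09 × 0.036 = 0.00324
  Condition Zeta: 0.48 × 0.06 = 0.0288
  Condition Beta: 0.07 × 0.01 = 0.0007
  Condition Alpha: 0.03 × 0.125 = 0.00375
  Condition Epsilon: 0.23 × 0.078 = 0.01794
  Condition Gamma: 0.1 × 0.07 = 0.007
Sum = 0.06143.
P(Condition Delta | symptomatic) = 0.00324/0.06143 ≈ 0.053
P(Condition Zeta | symptomatic) = 0.0288/0.06143 ≈ 0.469
P(Condition Beta | symptomatic) = 0.0007/0.06143 ≈ 0.011
P(Condition Alpha | symptomatic) = 0.00375/0.06143 ≈ 0.061
P(Condition Epsilon | symptomatic) = 0.01794/0.06143 ≈ 0.292
P(Condition Gamma | symptomatic) = 0.007/0.06143 ≈ 0.114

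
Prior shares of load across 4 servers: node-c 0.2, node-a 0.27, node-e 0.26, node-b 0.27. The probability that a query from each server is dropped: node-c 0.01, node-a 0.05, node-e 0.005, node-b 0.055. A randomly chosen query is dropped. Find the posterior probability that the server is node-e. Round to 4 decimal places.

0.0411

Compute prior × likelihood for every hypothesis:
  node-c: 0.2 × 0.01 = 0.002
  node-a: 0.27 × 0.05 = 0.0135
  node-e: 0.26 × 0.005 = 0.0013
  node-b: 0.27 × 0.055 = 0.01485
Total = 0.03165.
P(node-e | evidence) = 0.0013 / 0.03165 ≈ 0.0411.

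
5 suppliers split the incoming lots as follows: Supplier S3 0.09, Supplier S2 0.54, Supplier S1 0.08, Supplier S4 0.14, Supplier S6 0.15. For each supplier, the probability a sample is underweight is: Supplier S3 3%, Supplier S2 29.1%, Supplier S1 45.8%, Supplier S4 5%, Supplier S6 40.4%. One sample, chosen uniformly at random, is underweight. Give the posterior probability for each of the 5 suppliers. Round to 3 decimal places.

Compute prior × likelihood for every hypothesis:
  Supplier S3: 0.09 × 0.03 = 0.0027
  Supplier S2: 0.54 × 0.291 = 0.15714
  Supplier S1: 0.08 × 0.458 = 0.03664
  Supplier S4: 0.14 × 0.05 = 0.007
  Supplier S6: 0.15 × 0.404 = 0.0606
Normalizing constant = 0.26408.
P(Supplier S3 | underweight) = 0.0027/0.26408 ≈ 0.010
P(Supplier S2 | underweight) = 0.15714/0.26408 ≈ 0.595
P(Supplier S1 | underweight) = 0.03664/0.26408 ≈ 0.139
P(Supplier S4 | underweight) = 0.007/0.26408 ≈ 0.027
P(Supplier S6 | underweight) = 0.0606/0.26408 ≈ 0.229

Supplier S3 0.010, Supplier S2 0.595, Supplier S1 0.139, Supplier S4 0.027, Supplier S6 0.229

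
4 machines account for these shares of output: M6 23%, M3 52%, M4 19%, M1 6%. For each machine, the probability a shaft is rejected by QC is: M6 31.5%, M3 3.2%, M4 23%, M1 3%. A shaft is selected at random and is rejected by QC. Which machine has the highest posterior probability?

Compute prior × likelihood for every hypothesis:
  M6: 0.23 × 0.315 = 0.07245
  M3: 0.52 × 0.032 = 0.01664
  M4: 0.19 × 0.23 = 0.0437
  M1: 0.06 × 0.03 = 0.0018
Sum = 0.13459.
Largest term belongs to M6, so M6 is most probable.

M6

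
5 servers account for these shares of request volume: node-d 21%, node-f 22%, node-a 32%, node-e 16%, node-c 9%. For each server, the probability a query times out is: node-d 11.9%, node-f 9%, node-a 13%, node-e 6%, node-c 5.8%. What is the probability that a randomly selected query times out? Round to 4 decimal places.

0.1012

Prior × likelihood for each hypothesis:
  node-d: 0.21 × 0.119 = 0.02499
  node-f: 0.22 × 0.09 = 0.0198
  node-a: 0.32 × 0.13 = 0.0416
  node-e: 0.16 × 0.06 = 0.0096
  node-c: 0.09 × 0.058 = 0.00522
P(timeout) = 0.02499 + 0.0198 + 0.0416 + 0.0096 + 0.00522 = 0.10121 → 0.1012.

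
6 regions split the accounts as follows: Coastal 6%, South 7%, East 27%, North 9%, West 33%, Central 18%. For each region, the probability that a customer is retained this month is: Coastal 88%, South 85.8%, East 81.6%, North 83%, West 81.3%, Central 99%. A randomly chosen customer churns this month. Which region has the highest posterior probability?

West

Taking complements, P(churn | each) = Coastal 0.12, South 0.142, East 0.184, North 0.17, West 0.187, Central 0.01.
Prior × likelihood for each hypothesis:
  Coastal: 0.06 × 0.12 = 0.0072
  South: 0.07 × 0.142 = 0.00994
  East: 0.27 × 0.184 = 0.04968
  North: 0.09 × 0.17 = 0.0153
  West: 0.33 × 0.187 = 0.06171
  Central: 0.18 × 0.01 = 0.0018
Normalizing constant = 0.14563.
Largest term belongs to West, so West is most probable.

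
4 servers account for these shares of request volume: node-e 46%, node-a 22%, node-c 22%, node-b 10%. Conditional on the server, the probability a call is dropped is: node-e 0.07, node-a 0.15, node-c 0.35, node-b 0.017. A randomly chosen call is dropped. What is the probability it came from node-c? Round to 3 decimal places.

Prior × likelihood for each hypothesis:
  node-e: 0.46 × 0.07 = 0.0322
  node-a: 0.22 × 0.15 = 0.033
  node-c: 0.22 × 0.35 = 0.077
  node-b: 0.1 × 0.017 = 0.0017
Sum = 0.1439.
P(node-c | evidence) = 0.077 / 0.1439 ≈ 0.535.

0.535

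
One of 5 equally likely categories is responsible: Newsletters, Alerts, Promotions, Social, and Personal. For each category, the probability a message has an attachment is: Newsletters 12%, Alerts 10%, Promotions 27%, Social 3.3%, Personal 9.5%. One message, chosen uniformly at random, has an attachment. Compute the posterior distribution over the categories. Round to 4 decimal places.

Newsletters 0.1942, Alerts 0.1618, Promotions 0.4369, Social 0.0534, Personal 0.1537

With a uniform prior (1/5 each), posterior ∝ likelihood:
  Newsletters: 0.12
  Alerts: 0.1
  Promotions: 0.27
  Social: 0.033
  Personal: 0.095
Normalizing constant = 0.618.
P(Newsletters | attachment) = 0.12/0.618 ≈ 0.1942
P(Alerts | attachment) = 0.1/0.618 ≈ 0.1618
P(Promotions | attachment) = 0.27/0.618 ≈ 0.4369
P(Social | attachment) = 0.033/0.618 ≈ 0.0534
P(Personal | attachment) = 0.095/0.618 ≈ 0.1537
(Check: 0.1942+0.1618+0.4369+0.0534+0.1537 = 1.0000.)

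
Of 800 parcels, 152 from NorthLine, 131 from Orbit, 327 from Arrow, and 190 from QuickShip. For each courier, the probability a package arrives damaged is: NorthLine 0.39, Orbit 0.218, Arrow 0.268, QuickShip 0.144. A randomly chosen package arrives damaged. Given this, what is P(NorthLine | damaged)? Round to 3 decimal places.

By Bayes' rule, posterior ∝ prior × likelihood:
  NorthLine: 0.19 × 0.39 = 0.0741
  Orbit: 0.16375 × 0.218 = 0.0356975
  Arrow: 0.40875 × 0.268 = 0.109545
  QuickShip: 0.2375 × 0.144 = 0.0342
Normalizing constant = 0.2535425.
P(NorthLine | evidence) = 0.0741 / 0.2535425 ≈ 0.292.

0.292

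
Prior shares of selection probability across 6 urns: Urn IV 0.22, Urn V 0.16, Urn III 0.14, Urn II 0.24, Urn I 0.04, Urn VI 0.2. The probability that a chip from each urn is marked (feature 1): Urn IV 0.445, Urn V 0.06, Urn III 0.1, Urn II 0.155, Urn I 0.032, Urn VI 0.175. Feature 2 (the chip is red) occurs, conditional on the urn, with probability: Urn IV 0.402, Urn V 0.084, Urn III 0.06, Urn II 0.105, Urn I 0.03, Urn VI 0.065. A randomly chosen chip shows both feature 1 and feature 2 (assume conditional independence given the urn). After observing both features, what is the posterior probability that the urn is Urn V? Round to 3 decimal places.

Unnormalized posteriors (prior × likelihood):
  Urn IV: 0.22 × 0.445 × 0.402 = 0.0393558
  Urn V: 0.16 × 0.06 × 0.084 = 0.0008064
  Urn III: 0.14 × 0.1 × 0.06 = 0.00084
  Urn II: 0.24 × 0.155 × 0.105 = 0.003906
  Urn I: 0.04 × 0.032 × 0.03 = 0.0000384
  Urn VI: 0.2 × 0.175 × 0.065 = 0.002275
Total = 0.0472216.
P(Urn V | evidence) = 0.0008064 / 0.0472216 ≈ 0.017.

0.017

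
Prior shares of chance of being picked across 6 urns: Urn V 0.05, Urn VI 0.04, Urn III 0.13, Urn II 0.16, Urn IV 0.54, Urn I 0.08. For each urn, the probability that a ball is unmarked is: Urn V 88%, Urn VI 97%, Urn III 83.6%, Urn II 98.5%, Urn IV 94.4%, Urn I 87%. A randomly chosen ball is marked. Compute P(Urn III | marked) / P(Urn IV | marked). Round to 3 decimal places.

0.705

Taking complements, P(marked | each) = Urn V 0.12, Urn VI 0.03, Urn III 0.164, Urn II 0.015, Urn IV 0.056, Urn I 0.13.
Prior × likelihood for each hypothesis:
  Urn V: 0.05 × 0.12 = 0.006
  Urn VI: 0.04 × 0.03 = 0.0012
  Urn III: 0.13 × 0.164 = 0.02132
  Urn II: 0.16 × 0.015 = 0.0024
  Urn IV: 0.54 × 0.056 = 0.03024
  Urn I: 0.08 × 0.13 = 0.0104
Total = 0.07156.
The ratio is 0.02132 / 0.03024 (the normalizer cancels) = 0.705.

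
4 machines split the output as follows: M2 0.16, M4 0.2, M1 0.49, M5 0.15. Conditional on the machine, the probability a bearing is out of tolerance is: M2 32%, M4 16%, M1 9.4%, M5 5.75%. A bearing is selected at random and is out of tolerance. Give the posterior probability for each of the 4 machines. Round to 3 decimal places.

M2 0.371, M4 0.232, M1 0.334, M5 0.063

Unnormalized posteriors (prior × likelihood):
  M2: 0.16 × 0.32 = 0.0512
  M4: 0.2 × 0.16 = 0.032
  M1: 0.49 × 0.094 = 0.04606
  M5: 0.15 × 0.0575 = 0.008625
Normalizing constant = 0.137885.
P(M2 | oversize) = 0.0512/0.137885 ≈ 0.371
P(M4 | oversize) = 0.032/0.137885 ≈ 0.232
P(M1 | oversize) = 0.04606/0.137885 ≈ 0.334
P(M5 | oversize) = 0.008625/0.137885 ≈ 0.063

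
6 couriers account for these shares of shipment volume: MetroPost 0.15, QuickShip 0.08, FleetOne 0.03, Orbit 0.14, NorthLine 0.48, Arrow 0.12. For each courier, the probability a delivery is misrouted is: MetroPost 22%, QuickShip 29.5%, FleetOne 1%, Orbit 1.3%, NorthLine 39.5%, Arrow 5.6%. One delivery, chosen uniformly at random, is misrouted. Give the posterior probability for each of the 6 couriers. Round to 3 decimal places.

Compute prior × likelihood for every hypothesis:
  MetroPost: 0.15 × 0.22 = 0.033
  QuickShip: 0.08 × 0.295 = 0.0236
  FleetOne: 0.03 × 0.01 = 0.0003
  Orbit: 0.14 × 0.013 = 0.00182
  NorthLine: 0.48 × 0.395 = 0.1896
  Arrow: 0.12 × 0.056 = 0.00672
Normalizing constant = 0.25504.
P(MetroPost | misrouted) = 0.033/0.25504 ≈ 0.129
P(QuickShip | misrouted) = 0.0236/0.25504 ≈ 0.093
P(FleetOne | misrouted) = 0.0003/0.25504 ≈ 0.001
P(Orbit | misrouted) = 0.00182/0.25504 ≈ 0.007
P(NorthLine | misrouted) = 0.1896/0.25504 ≈ 0.743
P(Arrow | misrouted) = 0.00672/0.25504 ≈ 0.026

MetroPost 0.129, QuickShip 0.093, FleetOne 0.001, Orbit 0.007, NorthLine 0.743, Arrow 0.026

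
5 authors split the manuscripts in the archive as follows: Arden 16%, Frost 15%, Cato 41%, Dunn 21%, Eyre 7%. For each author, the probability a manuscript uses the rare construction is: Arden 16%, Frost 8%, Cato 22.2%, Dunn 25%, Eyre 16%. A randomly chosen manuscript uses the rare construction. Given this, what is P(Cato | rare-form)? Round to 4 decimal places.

Prior × likelihood for each hypothesis:
  Arden: 0.16 × 0.16 = 0.0256
  Frost: 0.15 × 0.08 = 0.012
  Cato: 0.41 × 0.222 = 0.09102
  Dunn: 0.21 × 0.25 = 0.0525
  Eyre: 0.07 × 0.16 = 0.0112
Sum = 0.19232.
P(Cato | evidence) = 0.09102 / 0.19232 ≈ 0.4733.

0.4733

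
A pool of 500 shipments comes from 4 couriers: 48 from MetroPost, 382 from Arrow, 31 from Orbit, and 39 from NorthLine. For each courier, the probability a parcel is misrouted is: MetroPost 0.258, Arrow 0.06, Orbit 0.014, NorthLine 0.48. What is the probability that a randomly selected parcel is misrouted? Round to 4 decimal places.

Prior × likelihood for each hypothesis:
  MetroPost: 0.096 × 0.258 = 0.024768
  Arrow: 0.764 × 0.06 = 0.04584
  Orbit: 0.062 × 0.014 = 0.000868
  NorthLine: 0.078 × 0.48 = 0.03744
P(misrouted) = 0.024768 + 0.04584 + 0.000868 + 0.03744 = 0.108916 → 0.1089.

0.1089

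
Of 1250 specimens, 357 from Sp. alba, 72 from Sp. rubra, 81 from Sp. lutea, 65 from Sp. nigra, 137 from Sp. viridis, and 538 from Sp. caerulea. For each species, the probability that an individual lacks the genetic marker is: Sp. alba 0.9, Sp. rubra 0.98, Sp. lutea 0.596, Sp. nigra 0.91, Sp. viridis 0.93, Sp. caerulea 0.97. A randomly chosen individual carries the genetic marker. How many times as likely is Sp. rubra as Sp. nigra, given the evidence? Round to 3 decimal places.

Taking complements, P(marker | each) = Sp. alba 0.1, Sp. rubra 0.02, Sp. lutea 0.404, Sp. nigra 0.09, Sp. viridis 0.07, Sp. caerulea 0.03.
Compute prior × likelihood for every hypothesis:
  Sp. alba: 0.2856 × 0.1 = 0.02856
  Sp. rubra: 0.0576 × 0.02 = 0.001152
  Sp. lutea: 0.0648 × 0.404 = 0.0261792
  Sp. nigra: 0.052 × 0.09 = 0.00468
  Sp. viridis: 0.1096 × 0.07 = 0.007672
  Sp. caerulea: 0.4304 × 0.03 = 0.012912
Sum = 0.0811552.
The ratio is 0.001152 / 0.00468 (the normalizer cancels) = 0.246.

0.246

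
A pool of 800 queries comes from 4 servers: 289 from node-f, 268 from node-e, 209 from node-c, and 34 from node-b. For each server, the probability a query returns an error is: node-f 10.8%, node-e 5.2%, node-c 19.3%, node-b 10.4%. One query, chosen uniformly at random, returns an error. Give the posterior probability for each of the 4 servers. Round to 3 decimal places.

By Bayes' rule, posterior ∝ prior × likelihood:
  node-f: 0.36125 × 0.108 = 0.039015
  node-e: 0.335 × 0.052 = 0.01742
  node-c: 0.26125 × 0.193 = 0.05042125
  node-b: 0.0425 × 0.104 = 0.00442
Total = 0.11127625.
P(node-f | error) = 0.039015/0.11127625 ≈ 0.351
P(node-e | error) = 0.01742/0.11127625 ≈ 0.157
P(node-c | error) = 0.05042125/0.11127625 ≈ 0.453
P(node-b | error) = 0.00442/0.11127625 ≈ 0.040
(Check: 0.351+0.157+0.453+0.040 = 1.001.)

node-f 0.351, node-e 0.157, node-c 0.453, node-b 0.040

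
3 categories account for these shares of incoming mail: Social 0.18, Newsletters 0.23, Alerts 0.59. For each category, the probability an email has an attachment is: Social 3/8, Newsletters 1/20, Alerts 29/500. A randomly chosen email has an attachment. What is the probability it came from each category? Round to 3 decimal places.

By Bayes' rule, posterior ∝ prior × likelihood:
  Social: 0.18 × 0.375 = 0.0675
  Newsletters: 0.23 × 0.05 = 0.0115
  Alerts: 0.59 × 0.058 = 0.03422
Total = 0.11322.
P(Social | attachment) = 0.0675/0.11322 ≈ 0.596
P(Newsletters | attachment) = 0.0115/0.11322 ≈ 0.102
P(Alerts | attachment) = 0.03422/0.11322 ≈ 0.302
(Check: 0.596+0.102+0.302 = 1.000.)

Social 0.596, Newsletters 0.102, Alerts 0.302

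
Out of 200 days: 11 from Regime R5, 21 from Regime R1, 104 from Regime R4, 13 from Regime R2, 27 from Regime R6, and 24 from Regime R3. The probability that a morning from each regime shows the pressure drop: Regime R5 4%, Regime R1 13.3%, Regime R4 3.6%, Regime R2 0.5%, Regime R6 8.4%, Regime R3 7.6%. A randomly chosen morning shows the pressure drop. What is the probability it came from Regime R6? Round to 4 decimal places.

0.2037

Unnormalized posteriors (prior × likelihood):
  Regime R5: 0.055 × 0.04 = 0.0022
  Regime R1: 0.105 × 0.133 = 0.013965
  Regime R4: 0.52 × 0.036 = 0.01872
  Regime R2: 0.065 × 0.005 = 0.000325
  Regime R6: 0.135 × 0.084 = 0.01134
  Regime R3: 0.12 × 0.076 = 0.00912
Total = 0.05567.
P(Regime R6 | evidence) = 0.01134 / 0.05567 ≈ 0.2037.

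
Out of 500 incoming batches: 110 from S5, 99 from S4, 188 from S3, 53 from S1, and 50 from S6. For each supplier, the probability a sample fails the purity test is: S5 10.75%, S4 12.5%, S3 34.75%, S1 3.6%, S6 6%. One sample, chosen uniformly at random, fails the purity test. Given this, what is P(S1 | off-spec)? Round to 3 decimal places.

0.020

Unnormalized posteriors (prior × likelihood):
  S5: 0.22 × 0.1075 = 0.02365
  S4: 0.198 × 0.125 = 0.02475
  S3: 0.376 × 0.3475 = 0.13066
  S1: 0.106 × 0.036 = 0.003816
  S6: 0.1 × 0.06 = 0.006
Normalizing constant = 0.188876.
P(S1 | evidence) = 0.003816 / 0.188876 ≈ 0.020.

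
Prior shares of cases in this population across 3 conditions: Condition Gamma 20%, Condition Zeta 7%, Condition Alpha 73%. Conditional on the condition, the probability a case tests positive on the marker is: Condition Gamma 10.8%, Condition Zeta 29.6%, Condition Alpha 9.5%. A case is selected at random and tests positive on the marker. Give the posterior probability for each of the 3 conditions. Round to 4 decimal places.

Compute prior × likelihood for every hypothesis:
  Condition Gamma: 0.2 × 0.108 = 0.0216
  Condition Zeta: 0.07 × 0.296 = 0.02072
  Condition Alpha: 0.73 × 0.095 = 0.06935
Total = 0.11167.
P(Condition Gamma | marker-positive) = 0.0216/0.11167 ≈ 0.1934
P(Condition Zeta | marker-positive) = 0.02072/0.11167 ≈ 0.1855
P(Condition Alpha | marker-positive) = 0.06935/0.11167 ≈ 0.6210

Condition Gamma 0.1934, Condition Zeta 0.1855, Condition Alpha 0.6210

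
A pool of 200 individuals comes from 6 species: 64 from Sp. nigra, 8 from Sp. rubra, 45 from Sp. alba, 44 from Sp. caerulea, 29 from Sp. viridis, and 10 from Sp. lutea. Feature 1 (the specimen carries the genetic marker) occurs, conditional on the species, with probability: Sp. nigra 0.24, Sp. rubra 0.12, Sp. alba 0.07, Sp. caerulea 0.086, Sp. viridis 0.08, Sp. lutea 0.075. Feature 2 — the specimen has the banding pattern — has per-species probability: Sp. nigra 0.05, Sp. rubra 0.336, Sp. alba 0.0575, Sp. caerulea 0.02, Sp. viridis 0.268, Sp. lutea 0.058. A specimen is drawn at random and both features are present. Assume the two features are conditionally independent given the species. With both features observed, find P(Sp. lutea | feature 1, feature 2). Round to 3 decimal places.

0.022

Compute prior × likelihood for every hypothesis:
  Sp. nigra: 0.32 × 0.24 × 0.05 = 0.00384
  Sp. rubra: 0.04 × 0.12 × 0.336 = 0.0016128
  Sp. alba: 0.225 × 0.07 × 0.0575 = 0.000905625
  Sp. caerulea: 0.22 × 0.086 × 0.02 = 0.0003784
  Sp. viridis: 0.145 × 0.08 × 0.268 = 0.0031088
  Sp. lutea: 0.05 × 0.075 × 0.058 = 0.0002175
Sum = 0.010063125.
P(Sp. lutea | evidence) = 0.0002175 / 0.010063125 ≈ 0.022.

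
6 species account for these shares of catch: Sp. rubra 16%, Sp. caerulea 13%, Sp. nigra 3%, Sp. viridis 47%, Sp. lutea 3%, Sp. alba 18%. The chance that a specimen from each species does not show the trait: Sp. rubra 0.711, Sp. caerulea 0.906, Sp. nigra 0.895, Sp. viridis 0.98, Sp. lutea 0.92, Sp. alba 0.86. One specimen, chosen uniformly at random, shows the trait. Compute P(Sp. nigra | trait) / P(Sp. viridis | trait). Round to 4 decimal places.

Taking complements, P(trait | each) = Sp. rubra 0.289, Sp. caerulea 0.094, Sp. nigra 0.105, Sp. viridis 0.02, Sp. lutea 0.08, Sp. alba 0.14.
Prior × likelihood for each hypothesis:
  Sp. rubra: 0.16 × 0.289 = 0.04624
  Sp. caerulea: 0.13 × 0.094 = 0.01222
  Sp. nigra: 0.03 × 0.105 = 0.00315
  Sp. viridis: 0.47 × 0.02 = 0.0094
  Sp. lutea: 0.03 × 0.08 = 0.0024
  Sp. alba: 0.18 × 0.14 = 0.0252
Total = 0.09861.
The ratio is 0.00315 / 0.0094 (the normalizer cancels) = 0.3351.

0.3351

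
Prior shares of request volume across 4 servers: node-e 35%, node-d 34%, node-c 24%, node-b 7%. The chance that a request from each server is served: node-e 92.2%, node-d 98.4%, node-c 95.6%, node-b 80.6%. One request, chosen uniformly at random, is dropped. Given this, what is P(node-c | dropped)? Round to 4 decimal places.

Taking complements, P(dropped | each) = node-e 0.078, node-d 0.016, node-c 0.044, node-b 0.194.
Prior × likelihood for each hypothesis:
  node-e: 0.35 × 0.078 = 0.0273
  node-d: 0.34 × 0.016 = 0.00544
  node-c: 0.24 × 0.044 = 0.01056
  node-b: 0.07 × 0.194 = 0.01358
Sum = 0.05688.
P(node-c | evidence) = 0.01056 / 0.05688 ≈ 0.1857.

0.1857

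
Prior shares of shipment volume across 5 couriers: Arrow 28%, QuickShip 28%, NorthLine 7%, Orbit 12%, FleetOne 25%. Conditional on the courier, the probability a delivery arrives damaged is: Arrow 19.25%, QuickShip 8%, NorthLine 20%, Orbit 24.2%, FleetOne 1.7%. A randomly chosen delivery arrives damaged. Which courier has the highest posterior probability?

Arrow

Compute prior × likelihood for every hypothesis:
  Arrow: 0.28 × 0.1925 = 0.0539
  QuickShip: 0.28 × 0.08 = 0.0224
  NorthLine: 0.07 × 0.2 = 0.014
  Orbit: 0.12 × 0.242 = 0.02904
  FleetOne: 0.25 × 0.017 = 0.00425
Sum = 0.12359.
Largest term belongs to Arrow, so Arrow is most probable.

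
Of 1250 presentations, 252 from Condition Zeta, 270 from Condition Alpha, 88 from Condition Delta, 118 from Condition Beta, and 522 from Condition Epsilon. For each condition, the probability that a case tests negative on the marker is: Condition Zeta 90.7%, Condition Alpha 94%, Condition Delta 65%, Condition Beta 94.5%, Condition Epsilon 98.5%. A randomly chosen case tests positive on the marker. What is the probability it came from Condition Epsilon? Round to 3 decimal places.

Taking complements, P(marker-positive | each) = Condition Zeta 0.093, Condition Alpha 0.06, Condition Delta 0.35, Condition Beta 0.055, Condition Epsilon 0.015.
Unnormalized posteriors (prior × likelihood):
  Condition Zeta: 0.2016 × 0.093 = 0.0187488
  Condition Alpha: 0.216 × 0.06 = 0.01296
  Condition Delta: 0.0704 × 0.35 = 0.02464
  Condition Beta: 0.0944 × 0.055 = 0.005192
  Condition Epsilon: 0.4176 × 0.015 = 0.006264
Sum = 0.0678048.
P(Condition Epsilon | evidence) = 0.006264 / 0.0678048 ≈ 0.092.

0.092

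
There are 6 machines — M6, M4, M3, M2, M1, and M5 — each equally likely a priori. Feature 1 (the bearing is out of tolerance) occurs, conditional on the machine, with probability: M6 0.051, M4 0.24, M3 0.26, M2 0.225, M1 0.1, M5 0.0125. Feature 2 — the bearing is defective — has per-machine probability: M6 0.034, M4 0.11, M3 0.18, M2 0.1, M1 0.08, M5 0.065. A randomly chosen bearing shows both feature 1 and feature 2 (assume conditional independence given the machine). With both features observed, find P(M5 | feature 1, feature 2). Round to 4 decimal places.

0.0076

Since the prior is uniform, the posterior is proportional to the likelihood:
  M6: 0.051 × 0.034 = 0.001734
  M4: 0.24 × 0.11 = 0.0264
  M3: 0.26 × 0.18 = 0.0468
  M2: 0.225 × 0.1 = 0.0225
  M1: 0.1 × 0.08 = 0.008
  M5: 0.0125 × 0.065 = 0.0008125
Sum = 0.1062465.
P(M5 | evidence) = 0.0008125 / 0.1062465 ≈ 0.0076.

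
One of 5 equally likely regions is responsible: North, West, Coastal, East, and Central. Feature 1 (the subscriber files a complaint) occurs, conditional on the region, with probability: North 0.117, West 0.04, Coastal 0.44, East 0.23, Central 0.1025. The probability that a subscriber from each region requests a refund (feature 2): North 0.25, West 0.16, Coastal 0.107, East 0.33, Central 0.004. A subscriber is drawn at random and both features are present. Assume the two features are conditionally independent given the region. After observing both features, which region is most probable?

East

Since the prior is uniform, the posterior is proportional to the likelihood:
  North: 0.117 × 0.25 = 0.02925
  West: 0.04 × 0.16 = 0.0064
  Coastal: 0.44 × 0.107 = 0.04708
  East: 0.23 × 0.33 = 0.0759
  Central: 0.1025 × 0.004 = 0.00041
Total = 0.15904.
Largest term belongs to East, so East is most probable.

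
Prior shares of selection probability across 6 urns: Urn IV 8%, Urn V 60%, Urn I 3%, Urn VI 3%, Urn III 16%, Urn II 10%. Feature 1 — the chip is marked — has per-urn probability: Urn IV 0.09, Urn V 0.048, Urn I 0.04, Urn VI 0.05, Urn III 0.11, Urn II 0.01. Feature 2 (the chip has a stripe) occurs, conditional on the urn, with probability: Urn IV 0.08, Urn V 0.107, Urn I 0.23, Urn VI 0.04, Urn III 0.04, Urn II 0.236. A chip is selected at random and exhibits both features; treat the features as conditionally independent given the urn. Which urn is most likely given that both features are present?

Prior × likelihood for each hypothesis:
  Urn IV: 0.08 × 0.09 × 0.08 = 0.000576
  Urn V: 0.6 × 0.048 × 0.107 = 0.0030816
  Urn I: 0.03 × 0.04 × 0.23 = 0.000276
  Urn VI: 0.03 × 0.05 × 0.04 = 0.00006
  Urn III: 0.16 × 0.11 × 0.04 = 0.000704
  Urn II: 0.1 × 0.01 × 0.236 = 0.000236
Sum = 0.0049336.
Largest term belongs to Urn V, so Urn V is most probable.

Urn V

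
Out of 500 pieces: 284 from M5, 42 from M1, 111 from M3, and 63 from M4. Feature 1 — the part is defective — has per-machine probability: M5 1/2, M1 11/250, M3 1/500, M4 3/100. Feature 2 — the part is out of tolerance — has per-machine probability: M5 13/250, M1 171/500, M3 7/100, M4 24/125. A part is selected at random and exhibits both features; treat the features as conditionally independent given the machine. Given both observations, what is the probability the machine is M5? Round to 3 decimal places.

By Bayes' rule, posterior ∝ prior × likelihood:
  M5: 0.568 × 0.5 × 0.052 = 0.014768
  M1: 0.084 × 0.044 × 0.342 = 0.001264032
  M3: 0.222 × 0.002 × 0.07 = 0.00003108
  M4: 0.126 × 0.03 × 0.192 = 0.00072576
Normalizing constant = 0.016788872.
P(M5 | evidence) = 0.014768 / 0.016788872 ≈ 0.880.

0.880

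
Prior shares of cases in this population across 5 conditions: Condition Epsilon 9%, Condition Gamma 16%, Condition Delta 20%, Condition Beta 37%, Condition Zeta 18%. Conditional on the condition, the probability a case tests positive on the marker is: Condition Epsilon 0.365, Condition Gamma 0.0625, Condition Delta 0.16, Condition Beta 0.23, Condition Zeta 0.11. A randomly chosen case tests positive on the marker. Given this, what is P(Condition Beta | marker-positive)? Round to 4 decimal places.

0.4734

By Bayes' rule, posterior ∝ prior × likelihood:
  Condition Epsilon: 0.09 × 0.365 = 0.03285
  Condition Gamma: 0.16 × 0.0625 = 0.01
  Condition Delta: 0.2 × 0.16 = 0.032
  Condition Beta: 0.37 × 0.23 = 0.0851
  Condition Zeta: 0.18 × 0.11 = 0.0198
Normalizing constant = 0.17975.
P(Condition Beta | evidence) = 0.0851 / 0.17975 ≈ 0.4734.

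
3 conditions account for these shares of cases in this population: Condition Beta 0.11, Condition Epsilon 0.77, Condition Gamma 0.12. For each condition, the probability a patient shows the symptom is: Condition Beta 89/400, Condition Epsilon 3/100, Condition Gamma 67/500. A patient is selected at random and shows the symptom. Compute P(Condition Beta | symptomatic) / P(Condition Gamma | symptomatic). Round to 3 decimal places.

Prior × likelihood for each hypothesis:
  Condition Beta: 0.11 × 0.2225 = 0.024475
  Condition Epsilon: 0.77 × 0.03 = 0.0231
  Condition Gamma: 0.12 × 0.134 = 0.01608
Sum = 0.063655.
The ratio is 0.024475 / 0.01608 (the normalizer cancels) = 1.522.

1.522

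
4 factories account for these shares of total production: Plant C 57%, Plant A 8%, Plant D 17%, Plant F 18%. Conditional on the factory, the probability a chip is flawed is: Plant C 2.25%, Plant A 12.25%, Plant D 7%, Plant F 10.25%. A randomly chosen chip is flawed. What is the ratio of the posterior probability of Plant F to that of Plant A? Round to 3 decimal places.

1.883

Compute prior × likelihood for every hypothesis:
  Plant C: 0.57 × 0.0225 = 0.012825
  Plant A: 0.08 × 0.1225 = 0.0098
  Plant D: 0.17 × 0.07 = 0.0119
  Plant F: 0.18 × 0.1025 = 0.01845
Sum = 0.052975.
The ratio is 0.01845 / 0.0098 (the normalizer cancels) = 1.883.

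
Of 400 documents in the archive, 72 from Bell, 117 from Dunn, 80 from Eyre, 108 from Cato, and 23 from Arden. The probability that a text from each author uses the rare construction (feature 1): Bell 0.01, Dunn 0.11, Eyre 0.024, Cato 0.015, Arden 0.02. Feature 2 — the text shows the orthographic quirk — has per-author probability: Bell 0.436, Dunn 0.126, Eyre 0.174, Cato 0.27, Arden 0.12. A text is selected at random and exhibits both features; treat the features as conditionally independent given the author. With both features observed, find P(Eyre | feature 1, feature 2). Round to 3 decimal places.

0.121

By Bayes' rule, posterior ∝ prior × likelihood:
  Bell: 0.18 × 0.01 × 0.436 = 0.0007848
  Dunn: 0.2925 × 0.11 × 0.126 = 0.00405405
  Eyre: 0.2 × 0.024 × 0.174 = 0.0008352
  Cato: 0.27 × 0.015 × 0.27 = 0.0010935
  Arden: 0.0575 × 0.02 × 0.12 = 0.000138
Normalizing constant = 0.00690555.
P(Eyre | evidence) = 0.0008352 / 0.00690555 ≈ 0.121.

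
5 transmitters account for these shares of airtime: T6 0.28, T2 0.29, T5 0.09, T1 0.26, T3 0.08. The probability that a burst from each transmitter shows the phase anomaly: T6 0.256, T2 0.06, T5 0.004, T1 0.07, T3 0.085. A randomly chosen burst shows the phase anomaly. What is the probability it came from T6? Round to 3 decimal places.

0.626

Prior × likelihood for each hypothesis:
  T6: 0.28 × 0.256 = 0.07168
  T2: 0.29 × 0.06 = 0.0174
  T5: 0.09 × 0.004 = 0.00036
  T1: 0.26 × 0.07 = 0.0182
  T3: 0.08 × 0.085 = 0.0068
Normalizing constant = 0.11444.
P(T6 | evidence) = 0.07168 / 0.11444 ≈ 0.626.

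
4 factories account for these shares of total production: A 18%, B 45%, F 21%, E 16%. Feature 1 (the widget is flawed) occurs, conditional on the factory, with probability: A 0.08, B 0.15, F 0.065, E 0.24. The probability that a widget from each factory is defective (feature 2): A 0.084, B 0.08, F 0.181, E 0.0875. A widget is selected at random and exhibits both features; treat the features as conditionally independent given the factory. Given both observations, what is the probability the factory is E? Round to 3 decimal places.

Compute prior × likelihood for every hypothesis:
  A: 0.18 × 0.08 × 0.084 = 0.0012096
  B: 0.45 × 0.15 × 0.08 = 0.0054
  F: 0.21 × 0.065 × 0.181 = 0.00247065
  E: 0.16 × 0.24 × 0.0875 = 0.00336
Normalizing constant = 0.01244025.
P(E | evidence) = 0.00336 / 0.01244025 ≈ 0.270.

0.270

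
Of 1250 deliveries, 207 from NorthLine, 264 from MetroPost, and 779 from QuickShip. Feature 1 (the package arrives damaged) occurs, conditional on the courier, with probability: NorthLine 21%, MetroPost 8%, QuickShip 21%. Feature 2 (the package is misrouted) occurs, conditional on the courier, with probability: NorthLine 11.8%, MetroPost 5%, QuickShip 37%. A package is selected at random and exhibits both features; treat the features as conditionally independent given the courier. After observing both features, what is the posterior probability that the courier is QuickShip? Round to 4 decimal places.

Unnormalized posteriors (prior × likelihood):
  NorthLine: 0.1656 × 0.21 × 0.118 = 0.004103568
  MetroPost: 0.2112 × 0.08 × 0.05 = 0.0008448
  QuickShip: 0.6232 × 0.21 × 0.37 = 0.04842264
Normalizing constant = 0.053371008.
P(QuickShip | evidence) = 0.04842264 / 0.053371008 ≈ 0.9073.

0.9073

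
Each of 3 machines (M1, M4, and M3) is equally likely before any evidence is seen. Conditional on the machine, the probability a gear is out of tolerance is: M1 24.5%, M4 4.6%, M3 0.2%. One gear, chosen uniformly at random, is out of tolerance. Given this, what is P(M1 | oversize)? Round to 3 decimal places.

With a uniform prior (1/3 each), posterior ∝ likelihood:
  M1: 0.245
  M4: 0.046
  M3: 0.002
Sum = 0.293.
P(M1 | evidence) = 0.245 / 0.293 ≈ 0.836.

0.836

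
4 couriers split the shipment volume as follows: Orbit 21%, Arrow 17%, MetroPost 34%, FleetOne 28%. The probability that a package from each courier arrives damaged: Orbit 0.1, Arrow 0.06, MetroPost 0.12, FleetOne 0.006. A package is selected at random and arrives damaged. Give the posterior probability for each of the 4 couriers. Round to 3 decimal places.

Orbit 0.285, Arrow 0.138, MetroPost 0.554, FleetOne 0.023

Compute prior × likelihood for every hypothesis:
  Orbit: 0.21 × 0.1 = 0.021
  Arrow: 0.17 × 0.06 = 0.0102
  MetroPost: 0.34 × 0.12 = 0.0408
  FleetOne: 0.28 × 0.006 = 0.00168
Total = 0.07368.
P(Orbit | damaged) = 0.021/0.07368 ≈ 0.285
P(Arrow | damaged) = 0.0102/0.07368 ≈ 0.138
P(MetroPost | damaged) = 0.0408/0.07368 ≈ 0.554
P(FleetOne | damaged) = 0.00168/0.07368 ≈ 0.023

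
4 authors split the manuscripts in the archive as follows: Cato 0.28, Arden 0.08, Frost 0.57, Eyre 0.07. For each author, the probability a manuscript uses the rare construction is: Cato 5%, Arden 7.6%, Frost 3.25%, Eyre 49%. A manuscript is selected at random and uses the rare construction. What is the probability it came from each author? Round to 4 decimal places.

Cato 0.1920, Arden 0.0834, Frost 0.2541, Eyre 0.4705

Unnormalized posteriors (prior × likelihood):
  Cato: 0.28 × 0.05 = 0.014
  Arden: 0.08 × 0.076 = 0.00608
  Frost: 0.57 × 0.0325 = 0.018525
  Eyre: 0.07 × 0.49 = 0.0343
Sum = 0.072905.
P(Cato | rare-form) = 0.014/0.072905 ≈ 0.1920
P(Arden | rare-form) = 0.00608/0.072905 ≈ 0.0834
P(Frost | rare-form) = 0.018525/0.072905 ≈ 0.2541
P(Eyre | rare-form) = 0.0343/0.072905 ≈ 0.4705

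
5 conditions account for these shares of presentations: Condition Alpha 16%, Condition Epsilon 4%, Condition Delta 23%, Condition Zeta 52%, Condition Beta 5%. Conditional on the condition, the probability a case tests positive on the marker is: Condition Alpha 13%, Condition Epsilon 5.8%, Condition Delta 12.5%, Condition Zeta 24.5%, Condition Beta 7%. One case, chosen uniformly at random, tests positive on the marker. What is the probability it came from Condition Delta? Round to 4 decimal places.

0.1573

Unnormalized posteriors (prior × likelihood):
  Condition Alpha: 0.16 × 0.13 = 0.0208
  Condition Epsilon: 0.04 × 0.058 = 0.00232
  Condition Delta: 0.23 × 0.125 = 0.02875
  Condition Zeta: 0.52 × 0.245 = 0.1274
  Condition Beta: 0.05 × 0.07 = 0.0035
Total = 0.18277.
P(Condition Delta | evidence) = 0.02875 / 0.18277 ≈ 0.1573.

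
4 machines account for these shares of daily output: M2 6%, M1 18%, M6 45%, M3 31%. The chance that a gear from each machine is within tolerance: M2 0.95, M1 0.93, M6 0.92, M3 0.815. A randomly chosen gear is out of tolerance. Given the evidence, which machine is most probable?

M3

Taking complements, P(oversize | each) = M2 0.05, M1 0.07, M6 0.08, M3 0.185.
Unnormalized posteriors (prior × likelihood):
  M2: 0.06 × 0.05 = 0.003
  M1: 0.18 × 0.07 = 0.0126
  M6: 0.45 × 0.08 = 0.036
  M3: 0.31 × 0.185 = 0.05735
Sum = 0.10895.
Largest term belongs to M3, so M3 is most probable.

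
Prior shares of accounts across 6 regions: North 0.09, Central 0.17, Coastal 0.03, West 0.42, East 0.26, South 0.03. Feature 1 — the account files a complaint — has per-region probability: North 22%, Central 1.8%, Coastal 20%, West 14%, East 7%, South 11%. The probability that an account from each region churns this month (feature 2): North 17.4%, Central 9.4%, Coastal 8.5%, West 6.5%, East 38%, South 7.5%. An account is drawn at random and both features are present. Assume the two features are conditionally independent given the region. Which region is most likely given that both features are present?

East

By Bayes' rule, posterior ∝ prior × likelihood:
  North: 0.09 × 0.22 × 0.174 = 0.0034452
  Central: 0.17 × 0.018 × 0.094 = 0.00028764
  Coastal: 0.03 × 0.2 × 0.085 = 0.00051
  West: 0.42 × 0.14 × 0.065 = 0.003822
  East: 0.26 × 0.07 × 0.38 = 0.006916
  South: 0.03 × 0.11 × 0.075 = 0.0002475
Sum = 0.01522834.
Largest term belongs to East, so East is most probable.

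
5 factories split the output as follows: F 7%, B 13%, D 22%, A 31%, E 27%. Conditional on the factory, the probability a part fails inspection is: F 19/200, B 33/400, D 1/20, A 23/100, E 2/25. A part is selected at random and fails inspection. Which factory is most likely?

A

Compute prior × likelihood for every hypothesis:
  F: 0.07 × 0.095 = 0.00665
  B: 0.13 × 0.0825 = 0.010725
  D: 0.22 × 0.05 = 0.011
  A: 0.31 × 0.23 = 0.0713
  E: 0.27 × 0.08 = 0.0216
Sum = 0.121275.
Largest term belongs to A, so A is most probable.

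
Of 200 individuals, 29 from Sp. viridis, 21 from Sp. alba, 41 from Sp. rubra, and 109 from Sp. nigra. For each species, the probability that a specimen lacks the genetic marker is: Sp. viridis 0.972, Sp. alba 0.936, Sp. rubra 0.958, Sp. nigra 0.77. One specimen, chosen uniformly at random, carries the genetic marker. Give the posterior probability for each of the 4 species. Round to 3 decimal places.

Sp. viridis 0.028, Sp. alba 0.046, Sp. rubra 0.059, Sp. nigra 0.866

Taking complements, P(marker | each) = Sp. viridis 0.028, Sp. alba 0.064, Sp. rubra 0.042, Sp. nigra 0.23.
By Bayes' rule, posterior ∝ prior × likelihood:
  Sp. viridis: 0.145 × 0.028 = 0.00406
  Sp. alba: 0.105 × 0.064 = 0.00672
  Sp. rubra: 0.205 × 0.042 = 0.00861
  Sp. nigra: 0.545 × 0.23 = 0.12535
Sum = 0.14474.
P(Sp. viridis | marker) = 0.00406/0.14474 ≈ 0.028
P(Sp. alba | marker) = 0.00672/0.14474 ≈ 0.046
P(Sp. rubra | marker) = 0.00861/0.14474 ≈ 0.059
P(Sp. nigra | marker) = 0.12535/0.14474 ≈ 0.866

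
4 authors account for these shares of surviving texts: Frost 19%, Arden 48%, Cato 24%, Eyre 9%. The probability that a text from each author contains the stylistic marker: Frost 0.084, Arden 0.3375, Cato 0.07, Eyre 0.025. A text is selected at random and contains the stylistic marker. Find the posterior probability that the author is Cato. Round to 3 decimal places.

Compute prior × likelihood for every hypothesis:
  Frost: 0.19 × 0.084 = 0.01596
  Arden: 0.48 × 0.3375 = 0.162
  Cato: 0.24 × 0.07 = 0.0168
  Eyre: 0.09 × 0.025 = 0.00225
Total = 0.19701.
P(Cato | evidence) = 0.0168 / 0.19701 ≈ 0.085.

0.085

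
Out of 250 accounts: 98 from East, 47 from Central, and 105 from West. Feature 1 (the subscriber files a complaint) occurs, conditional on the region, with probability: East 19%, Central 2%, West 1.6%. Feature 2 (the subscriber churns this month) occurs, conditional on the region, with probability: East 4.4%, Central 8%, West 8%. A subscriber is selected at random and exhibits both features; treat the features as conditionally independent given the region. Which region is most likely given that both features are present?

Compute prior × likelihood for every hypothesis:
  East: 0.392 × 0.19 × 0.044 = 0.00327712
  Central: 0.188 × 0.02 × 0.08 = 0.0003008
  West: 0.42 × 0.016 × 0.08 = 0.0005376
Sum = 0.00411552.
Largest term belongs to East, so East is most probable.

East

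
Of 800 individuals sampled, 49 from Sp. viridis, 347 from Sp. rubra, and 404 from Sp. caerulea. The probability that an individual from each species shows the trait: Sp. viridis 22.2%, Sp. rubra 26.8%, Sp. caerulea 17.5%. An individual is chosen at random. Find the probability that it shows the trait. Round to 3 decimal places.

0.218

Prior × likelihood for each hypothesis:
  Sp. viridis: 0.06125 × 0.222 = 0.0135975
  Sp. rubra: 0.43375 × 0.268 = 0.116245
  Sp. caerulea: 0.505 × 0.175 = 0.088375
P(trait) = 0.0135975 + 0.116245 + 0.088375 = 0.2182175 → 0.218.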